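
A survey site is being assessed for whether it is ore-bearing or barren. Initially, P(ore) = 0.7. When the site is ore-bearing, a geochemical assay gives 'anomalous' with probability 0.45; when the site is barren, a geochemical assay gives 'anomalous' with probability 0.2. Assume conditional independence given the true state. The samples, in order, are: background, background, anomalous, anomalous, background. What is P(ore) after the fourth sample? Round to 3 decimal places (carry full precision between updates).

After 'background': P(ore) = 0.55·0.7000 / (0.55·0.7000 + 0.8·0.3000) ≈ 0.6160
After 'background': P(ore) = 0.55·0.6160 / (0.55·0.6160 + 0.8·0.3840) ≈ 0.5245
After 'anomalous': P(ore) = 0.45·0.5245 / (0.45·0.5245 + 0.2·0.4755) ≈ 0.7128
After 'anomalous': P(ore) = 0.45·0.7128 / (0.45·0.7128 + 0.2·0.2872) ≈ 0.8481

0.848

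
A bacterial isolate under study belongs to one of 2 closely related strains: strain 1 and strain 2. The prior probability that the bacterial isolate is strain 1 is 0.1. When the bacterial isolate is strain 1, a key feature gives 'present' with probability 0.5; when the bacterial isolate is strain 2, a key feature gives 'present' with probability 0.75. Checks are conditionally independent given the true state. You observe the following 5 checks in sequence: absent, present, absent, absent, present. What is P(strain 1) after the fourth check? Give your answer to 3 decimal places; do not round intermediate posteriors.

After 'absent': P(strain 1) = 0.5·0.1000 / (0.5·0.1000 + 0.25·0.9000) ≈ 0.1818
After 'present': P(strain 1) = 0.5·0.1818 / (0.5·0.1818 + 0.75·0.8182) ≈ 0.1290
After 'absent': P(strain 1) = 0.5·0.1290 / (0.5·0.1290 + 0.25·0.8710) ≈ 0.2286
After 'absent': P(strain 1) = 0.5·0.2286 / (0.5·0.2286 + 0.25·0.7714) ≈ 0.3721

0.372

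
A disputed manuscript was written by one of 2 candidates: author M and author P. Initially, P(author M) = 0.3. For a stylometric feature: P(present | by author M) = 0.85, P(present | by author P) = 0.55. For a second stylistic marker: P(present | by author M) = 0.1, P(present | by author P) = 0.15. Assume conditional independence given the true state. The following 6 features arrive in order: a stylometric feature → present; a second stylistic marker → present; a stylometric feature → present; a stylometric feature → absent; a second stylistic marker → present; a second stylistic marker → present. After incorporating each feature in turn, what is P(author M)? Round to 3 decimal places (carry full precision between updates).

Apply Bayes' rule sequentially, carrying P(author M) forward.
After a stylometric feature='present': P(author M) = 0.85·0.3000 / (0.85·0.3000 + 0.55·0.7000) ≈ 0.3984
After a second stylistic marker='present': P(author M) = 0.1·0.3984 / (0.1·0.3984 + 0.15·0.6016) ≈ 0.3063
After a stylometric feature='present': P(author M) = 0.85·0.3063 / (0.85·0.3063 + 0.55·0.6937) ≈ 0.4056
After a stylometric feature='absent': P(author M) = 0.15·0.4056 / (0.15·0.4056 + 0.45·0.5944) ≈ 0.1853
After a second stylistic marker='present': P(author M) = 0.1·0.1853 / (0.1·0.1853 + 0.15·0.8147) ≈ 0.1317
After a second stylistic marker='present': P(author M) = 0.1·0.1317 / (0.1·0.1317 + 0.15·0.8683) ≈ 0.0918

0.092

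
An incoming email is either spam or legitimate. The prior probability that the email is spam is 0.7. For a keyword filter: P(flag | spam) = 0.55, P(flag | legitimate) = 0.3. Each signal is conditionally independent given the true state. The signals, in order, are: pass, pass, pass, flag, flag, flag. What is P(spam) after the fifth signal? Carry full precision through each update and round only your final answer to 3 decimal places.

0.676

Apply Bayes' rule sequentially, carrying P(spam) forward.
After 'pass': P(spam) = 0.45·0.7000 / (0.45·0.7000 + 0.7·0.3000) ≈ 0.6000
After 'pass': P(spam) = 0.45·0.6000 / (0.45·0.6000 + 0.7·0.4000) ≈ 0.4909
After 'pass': P(spam) = 0.45·0.4909 / (0.45·0.4909 + 0.7·0.5091) ≈ 0.3827
After 'flag': P(spam) = 0.55·0.3827 / (0.55·0.3827 + 0.3·0.6173) ≈ 0.5319
After 'flag': P(spam) = 0.55·0.5319 / (0.55·0.5319 + 0.3·0.4681) ≈ 0.6757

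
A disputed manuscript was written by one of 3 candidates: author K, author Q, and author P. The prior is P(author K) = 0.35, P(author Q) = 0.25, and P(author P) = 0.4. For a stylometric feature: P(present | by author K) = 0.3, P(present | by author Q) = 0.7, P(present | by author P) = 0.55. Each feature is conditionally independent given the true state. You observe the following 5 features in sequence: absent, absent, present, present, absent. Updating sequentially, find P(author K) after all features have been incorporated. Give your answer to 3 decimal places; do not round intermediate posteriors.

After 'absent': normaliser = 0.7·0.3500 + 0.3·0.2500 + 0.45·0.4000; P(author K) ≈ 0.4900, P(author Q) ≈ 0.1500, P(author P) ≈ 0.3600
After 'absent': normaliser = 0.7·0.4900 + 0.3·0.1500 + 0.45·0.3600; P(author K) ≈ 0.6236, P(author Q) ≈ 0.0818, P(author P) ≈ 0.2945
After 'present': normaliser = 0.3·0.6236 + 0.7·0.0818 + 0.55·0.2945; P(author K) ≈ 0.4604, P(author Q) ≈ 0.1409, P(author P) ≈ 0.3987
After 'present': normaliser = 0.3·0.4604 + 0.7·0.1409 + 0.55·0.3987; P(author K) ≈ 0.3029, P(author Q) ≈ 0.2163, P(author P) ≈ 0.4808
After 'absent': normaliser = 0.7·0.3029 + 0.3·0.2163 + 0.45·0.4808; P(author K) ≈ 0.4298, P(author Q) ≈ 0.1316, P(author P) ≈ 0.4386

0.430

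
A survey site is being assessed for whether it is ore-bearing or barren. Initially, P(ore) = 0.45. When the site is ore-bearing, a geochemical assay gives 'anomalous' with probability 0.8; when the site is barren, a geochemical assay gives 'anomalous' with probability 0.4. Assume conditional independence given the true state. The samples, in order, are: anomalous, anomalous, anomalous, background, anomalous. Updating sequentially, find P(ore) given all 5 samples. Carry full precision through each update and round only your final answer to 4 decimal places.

0.8136

After 'anomalous': P(ore) = 0.8·0.4500 / (0.8·0.4500 + 0.4·0.5500) ≈ 0.6207
After 'anomalous': P(ore) = 0.8·0.6207 / (0.8·0.6207 + 0.4·0.3793) ≈ 0.7660
After 'anomalous': P(ore) = 0.8·0.7660 / (0.8·0.7660 + 0.4·0.2340) ≈ 0.8675
After 'background': P(ore) = 0.2·0.8675 / (0.2·0.8675 + 0.6·0.1325) ≈ 0.6857
After 'anomalous': P(ore) = 0.8·0.6857 / (0.8·0.6857 + 0.4·0.3143) ≈ 0.8136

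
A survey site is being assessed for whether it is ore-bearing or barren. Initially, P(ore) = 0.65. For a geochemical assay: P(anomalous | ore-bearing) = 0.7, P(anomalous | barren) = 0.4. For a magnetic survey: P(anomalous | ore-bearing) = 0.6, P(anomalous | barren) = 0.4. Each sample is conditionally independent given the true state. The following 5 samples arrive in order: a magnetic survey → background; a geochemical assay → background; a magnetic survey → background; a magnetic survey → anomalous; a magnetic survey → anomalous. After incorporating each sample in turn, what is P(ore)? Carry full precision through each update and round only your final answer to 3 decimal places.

0.481

After a magnetic survey='background': P(ore) = 0.4·0.6500 / (0.4·0.6500 + 0.6·0.3500) ≈ 0.5532
After a geochemical assay='background': P(ore) = 0.3·0.5532 / (0.3·0.5532 + 0.6·0.4468) ≈ 0.3824
After a magnetic survey='background': P(ore) = 0.4·0.3824 / (0.4·0.3824 + 0.6·0.6176) ≈ 0.2921
After a magnetic survey='anomalous': P(ore) = 0.6·0.2921 / (0.6·0.2921 + 0.4·0.7079) ≈ 0.3824
After a magnetic survey='anomalous': P(ore) = 0.6·0.3824 / (0.6·0.3824 + 0.4·0.6176) ≈ 0.4815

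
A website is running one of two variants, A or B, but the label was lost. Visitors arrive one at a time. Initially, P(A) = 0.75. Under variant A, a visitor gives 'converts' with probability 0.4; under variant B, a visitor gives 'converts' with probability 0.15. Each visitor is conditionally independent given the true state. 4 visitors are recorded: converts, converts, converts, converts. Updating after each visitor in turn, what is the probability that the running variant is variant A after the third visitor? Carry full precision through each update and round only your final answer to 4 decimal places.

0.9827

After 'converts': P(A) = 0.4·0.7500 / (0.4·0.7500 + 0.15·0.2500) ≈ 0.8889
After 'converts': P(A) = 0.4·0.8889 / (0.4·0.8889 + 0.15·0.1111) ≈ 0.9552
After 'converts': P(A) = 0.4·0.9552 / (0.4·0.9552 + 0.15·0.0448) ≈ 0.9827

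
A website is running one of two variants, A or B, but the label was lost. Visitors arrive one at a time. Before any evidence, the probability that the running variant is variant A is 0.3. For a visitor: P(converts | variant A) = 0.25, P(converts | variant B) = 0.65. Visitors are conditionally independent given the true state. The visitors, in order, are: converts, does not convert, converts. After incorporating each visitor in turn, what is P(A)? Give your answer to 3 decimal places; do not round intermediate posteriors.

After 'converts': P(A) = 0.25·0.3000 / (0.25·0.3000 + 0.65·0.7000) ≈ 0.1415
After 'does not convert': P(A) = 0.75·0.1415 / (0.75·0.1415 + 0.35·0.8585) ≈ 0.2610
After 'converts': P(A) = 0.25·0.2610 / (0.25·0.2610 + 0.65·0.7390) ≈ 0.1196

0.120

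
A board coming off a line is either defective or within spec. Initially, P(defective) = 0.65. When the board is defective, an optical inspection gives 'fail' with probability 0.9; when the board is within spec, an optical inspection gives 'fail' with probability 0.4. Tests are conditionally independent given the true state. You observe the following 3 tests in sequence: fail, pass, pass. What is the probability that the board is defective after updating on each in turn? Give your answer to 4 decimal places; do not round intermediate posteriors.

0.1040

After 'fail': P(defective) = 0.9·0.6500 / (0.9·0.6500 + 0.4·0.3500) ≈ 0.8069
After 'pass': P(defective) = 0.1·0.8069 / (0.1·0.8069 + 0.6·0.1931) ≈ 0.4105
After 'pass': P(defective) = 0.1·0.4105 / (0.1·0.4105 + 0.6·0.5895) ≈ 0.1040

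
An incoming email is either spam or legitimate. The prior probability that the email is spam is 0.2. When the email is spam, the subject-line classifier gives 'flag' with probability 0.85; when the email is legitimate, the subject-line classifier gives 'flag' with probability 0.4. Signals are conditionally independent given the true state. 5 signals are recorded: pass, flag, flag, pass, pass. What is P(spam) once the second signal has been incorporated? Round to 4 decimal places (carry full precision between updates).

Each posterior becomes the prior for the next update.
After 'pass': P(spam) = 0.15·0.2000 / (0.15·0.2000 + 0.6·0.8000) ≈ 0.0588
After 'flag': P(spam) = 0.85·0.0588 / (0.85·0.0588 + 0.4·0.9412) ≈ 0.1172

0.1172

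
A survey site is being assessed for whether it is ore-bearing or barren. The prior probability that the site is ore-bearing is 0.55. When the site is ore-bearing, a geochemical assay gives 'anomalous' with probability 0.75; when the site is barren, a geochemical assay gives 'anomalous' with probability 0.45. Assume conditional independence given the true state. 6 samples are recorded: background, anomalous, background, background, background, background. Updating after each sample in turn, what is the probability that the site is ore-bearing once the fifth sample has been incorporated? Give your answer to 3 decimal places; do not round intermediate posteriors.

After 'background': P(ore) = 0.25·0.5500 / (0.25·0.5500 + 0.55·0.4500) ≈ 0.3571
After 'anomalous': P(ore) = 0.75·0.3571 / (0.75·0.3571 + 0.45·0.6429) ≈ 0.4808
After 'background': P(ore) = 0.25·0.4808 / (0.25·0.4808 + 0.55·0.5192) ≈ 0.2962
After 'background': P(ore) = 0.25·0.2962 / (0.25·0.2962 + 0.55·0.7038) ≈ 0.1606
After 'background': P(ore) = 0.25·0.1606 / (0.25·0.1606 + 0.55·0.8394) ≈ 0.0800

0.080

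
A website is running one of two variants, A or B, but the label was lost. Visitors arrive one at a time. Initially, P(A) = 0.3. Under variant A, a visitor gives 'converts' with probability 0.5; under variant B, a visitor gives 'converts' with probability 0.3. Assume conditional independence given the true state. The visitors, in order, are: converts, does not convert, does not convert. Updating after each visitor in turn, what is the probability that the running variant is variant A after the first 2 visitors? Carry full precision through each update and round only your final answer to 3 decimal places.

0.338

Each posterior becomes the prior for the next update.
After 'converts': P(A) = 0.5·0.3000 / (0.5·0.3000 + 0.3·0.7000) ≈ 0.4167
After 'does not convert': P(A) = 0.5·0.4167 / (0.5·0.4167 + 0.7·0.5833) ≈ 0.3378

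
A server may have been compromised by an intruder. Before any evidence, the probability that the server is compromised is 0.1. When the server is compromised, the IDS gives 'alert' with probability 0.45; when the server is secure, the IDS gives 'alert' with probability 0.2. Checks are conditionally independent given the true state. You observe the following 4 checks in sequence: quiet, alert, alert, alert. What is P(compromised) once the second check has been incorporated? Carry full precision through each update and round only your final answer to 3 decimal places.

0.147

Apply Bayes' rule sequentially, carrying P(compromised) forward.
After 'quiet': P(compromised) = 0.55·0.1000 / (0.55·0.1000 + 0.8·0.9000) ≈ 0.0710
After 'alert': P(compromised) = 0.45·0.0710 / (0.45·0.0710 + 0.2·0.9290) ≈ 0.1467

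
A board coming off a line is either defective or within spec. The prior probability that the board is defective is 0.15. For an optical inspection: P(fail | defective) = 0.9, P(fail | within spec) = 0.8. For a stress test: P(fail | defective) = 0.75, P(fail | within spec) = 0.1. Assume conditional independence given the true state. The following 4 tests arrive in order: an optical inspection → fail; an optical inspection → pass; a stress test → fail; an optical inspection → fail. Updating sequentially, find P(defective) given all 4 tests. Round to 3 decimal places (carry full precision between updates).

0.456

After an optical inspection='fail': P(defective) = 0.9·0.1500 / (0.9·0.1500 + 0.8·0.8500) ≈ 0.1656
After an optical inspection='pass': P(defective) = 0.1·0.1656 / (0.1·0.1656 + 0.2·0.8344) ≈ 0.0903
After a stress test='fail': P(defective) = 0.75·0.0903 / (0.75·0.0903 + 0.1·0.9097) ≈ 0.4268
After an optical inspection='fail': P(defective) = 0.9·0.4268 / (0.9·0.4268 + 0.8·0.5732) ≈ 0.4558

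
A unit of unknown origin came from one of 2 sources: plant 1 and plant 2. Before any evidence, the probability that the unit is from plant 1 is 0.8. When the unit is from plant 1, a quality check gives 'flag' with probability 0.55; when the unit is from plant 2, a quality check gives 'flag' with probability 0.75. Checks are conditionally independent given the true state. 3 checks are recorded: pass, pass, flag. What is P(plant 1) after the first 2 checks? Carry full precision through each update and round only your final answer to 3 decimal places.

0.928

After 'pass': P(plant 1) = 0.45·0.8000 / (0.45·0.8000 + 0.25·0.2000) ≈ 0.8780
After 'pass': P(plant 1) = 0.45·0.8780 / (0.45·0.8780 + 0.25·0.1220) ≈ 0.9284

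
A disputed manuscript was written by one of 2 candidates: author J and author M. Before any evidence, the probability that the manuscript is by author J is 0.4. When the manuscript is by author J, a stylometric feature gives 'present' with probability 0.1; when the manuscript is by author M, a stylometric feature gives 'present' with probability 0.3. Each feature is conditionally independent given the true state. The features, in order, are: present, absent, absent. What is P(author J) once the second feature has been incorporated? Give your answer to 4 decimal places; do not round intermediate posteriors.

Each posterior becomes the prior for the next update.
After 'present': P(author J) = 0.1·0.4000 / (0.1·0.4000 + 0.3·0.6000) ≈ 0.1818
After 'absent': P(author J) = 0.9·0.1818 / (0.9·0.1818 + 0.7·0.8182) ≈ 0.2222

0.2222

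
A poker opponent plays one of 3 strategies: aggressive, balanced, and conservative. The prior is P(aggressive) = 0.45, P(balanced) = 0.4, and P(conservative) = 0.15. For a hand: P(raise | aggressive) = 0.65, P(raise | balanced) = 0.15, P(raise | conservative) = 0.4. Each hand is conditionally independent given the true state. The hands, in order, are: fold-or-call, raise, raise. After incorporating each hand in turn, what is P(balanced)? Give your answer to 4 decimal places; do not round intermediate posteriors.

0.0863

After 'fold-or-call': normaliser = 0.35·0.4500 + 0.85·0.4000 + 0.6·0.1500; P(aggressive) ≈ 0.2681, P(balanced) ≈ 0.5787, P(conservative) ≈ 0.1532
After 'raise': normaliser = 0.65·0.2681 + 0.15·0.5787 + 0.4·0.1532; P(aggressive) ≈ 0.5406, P(balanced) ≈ 0.2693, P(conservative) ≈ 0.1901
After 'raise': normaliser = 0.65·0.5406 + 0.15·0.2693 + 0.4·0.1901; P(aggressive) ≈ 0.7511, P(balanced) ≈ 0.0863, P(conservative) ≈ 0.1625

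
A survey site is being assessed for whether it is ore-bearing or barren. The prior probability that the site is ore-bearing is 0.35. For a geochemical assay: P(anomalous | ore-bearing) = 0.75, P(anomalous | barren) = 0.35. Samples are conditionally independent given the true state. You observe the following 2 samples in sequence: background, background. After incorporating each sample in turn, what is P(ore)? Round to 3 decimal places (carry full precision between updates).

0.074

After 'background': P(ore) = 0.25·0.3500 / (0.25·0.3500 + 0.65·0.6500) ≈ 0.1716
After 'background': P(ore) = 0.25·0.1716 / (0.25·0.1716 + 0.65·0.8284) ≈ 0.0738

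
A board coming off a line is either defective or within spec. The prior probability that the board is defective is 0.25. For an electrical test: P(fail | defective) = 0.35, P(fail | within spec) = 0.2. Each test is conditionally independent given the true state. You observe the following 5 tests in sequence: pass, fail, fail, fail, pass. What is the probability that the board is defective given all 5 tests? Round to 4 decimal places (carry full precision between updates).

0.5411

Each posterior becomes the prior for the next update.
After 'pass': P(defective) = 0.65·0.2500 / (0.65·0.2500 + 0.8·0.7500) ≈ 0.2131
After 'fail': P(defective) = 0.35·0.2131 / (0.35·0.2131 + 0.2·0.7869) ≈ 0.3216
After 'fail': P(defective) = 0.35·0.3216 / (0.35·0.3216 + 0.2·0.6784) ≈ 0.4534
After 'fail': P(defective) = 0.35·0.4534 / (0.35·0.4534 + 0.2·0.5466) ≈ 0.5921
After 'pass': P(defective) = 0.65·0.5921 / (0.65·0.5921 + 0.8·0.4079) ≈ 0.5411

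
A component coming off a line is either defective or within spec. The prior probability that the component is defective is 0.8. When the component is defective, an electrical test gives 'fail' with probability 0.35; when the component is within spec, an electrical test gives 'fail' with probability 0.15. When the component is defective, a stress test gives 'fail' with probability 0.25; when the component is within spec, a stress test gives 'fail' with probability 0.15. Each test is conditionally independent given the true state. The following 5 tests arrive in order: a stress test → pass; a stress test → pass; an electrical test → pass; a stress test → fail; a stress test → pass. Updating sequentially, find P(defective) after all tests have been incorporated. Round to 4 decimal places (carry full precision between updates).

After a stress test='pass': P(defective) = 0.75·0.8000 / (0.75·0.8000 + 0.85·0.2000) ≈ 0.7792
After a stress test='pass': P(defective) = 0.75·0.7792 / (0.75·0.7792 + 0.85·0.2208) ≈ 0.7569
After an electrical test='pass': P(defective) = 0.65·0.7569 / (0.65·0.7569 + 0.85·0.2431) ≈ 0.7043
After a stress test='fail': P(defective) = 0.25·0.7043 / (0.25·0.7043 + 0.15·0.2957) ≈ 0.7988
After a stress test='pass': P(defective) = 0.75·0.7988 / (0.75·0.7988 + 0.85·0.2012) ≈ 0.7779

0.7779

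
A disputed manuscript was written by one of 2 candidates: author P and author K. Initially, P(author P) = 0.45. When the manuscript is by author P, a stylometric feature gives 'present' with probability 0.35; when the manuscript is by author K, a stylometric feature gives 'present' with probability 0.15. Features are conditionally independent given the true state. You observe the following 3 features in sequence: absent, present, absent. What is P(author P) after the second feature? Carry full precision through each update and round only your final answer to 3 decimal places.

After 'absent': P(author P) = 0.65·0.4500 / (0.65·0.4500 + 0.85·0.5500) ≈ 0.3849
After 'present': P(author P) = 0.35·0.3849 / (0.35·0.3849 + 0.15·0.6151) ≈ 0.5935

0.593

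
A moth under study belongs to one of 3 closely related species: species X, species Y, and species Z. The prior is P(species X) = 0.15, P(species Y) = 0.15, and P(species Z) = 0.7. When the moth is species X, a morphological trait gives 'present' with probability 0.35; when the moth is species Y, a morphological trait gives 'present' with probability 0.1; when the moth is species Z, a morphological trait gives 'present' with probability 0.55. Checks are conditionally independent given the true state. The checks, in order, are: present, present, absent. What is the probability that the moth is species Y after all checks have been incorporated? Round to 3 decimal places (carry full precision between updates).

After 'present': normaliser = 0.35·0.1500 + 0.1·0.1500 + 0.55·0.7000; P(species X) ≈ 0.1160, P(species Y) ≈ 0.0331, P(species Z) ≈ 0.8508
After 'present': normaliser = 0.35·0.1160 + 0.1·0.0331 + 0.55·0.8508; P(species X) ≈ 0.0793, P(species Y) ≈ 0.0065, P(species Z) ≈ 0.9142
After 'absent': normaliser = 0.65·0.0793 + 0.9·0.0065 + 0.45·0.9142; P(species X) ≈ 0.1100, P(species Y) ≈ 0.0124, P(species Z) ≈ 0.8776

0.012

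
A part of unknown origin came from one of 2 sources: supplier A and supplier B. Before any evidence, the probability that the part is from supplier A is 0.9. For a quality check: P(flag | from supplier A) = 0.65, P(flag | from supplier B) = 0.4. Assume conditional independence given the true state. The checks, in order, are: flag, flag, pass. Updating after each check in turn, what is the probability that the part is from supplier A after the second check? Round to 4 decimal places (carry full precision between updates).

Apply Bayes' rule sequentially, carrying P(supplier A) forward.
After 'flag': P(supplier A) = 0.65·0.9000 / (0.65·0.9000 + 0.4·0.1000) ≈ 0.9360
After 'flag': P(supplier A) = 0.65·0.9360 / (0.65·0.9360 + 0.4·0.0640) ≈ 0.9596

0.9596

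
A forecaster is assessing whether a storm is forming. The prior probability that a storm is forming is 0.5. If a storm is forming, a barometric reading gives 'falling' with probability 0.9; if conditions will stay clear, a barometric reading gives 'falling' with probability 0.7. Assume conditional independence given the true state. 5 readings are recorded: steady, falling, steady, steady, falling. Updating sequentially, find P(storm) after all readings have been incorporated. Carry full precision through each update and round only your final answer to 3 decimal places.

0.058

After 'steady': P(storm) = 0.1·0.5000 / (0.1·0.5000 + 0.3·0.5000) ≈ 0.2500
After 'falling': P(storm) = 0.9·0.2500 / (0.9·0.2500 + 0.7·0.7500) ≈ 0.3000
After 'steady': P(storm) = 0.1·0.3000 / (0.1·0.3000 + 0.3·0.7000) ≈ 0.1250
After 'steady': P(storm) = 0.1·0.1250 / (0.1·0.1250 + 0.3·0.8750) ≈ 0.0455
After 'falling': P(storm) = 0.9·0.0455 / (0.9·0.0455 + 0.7·0.9545) ≈ 0.0577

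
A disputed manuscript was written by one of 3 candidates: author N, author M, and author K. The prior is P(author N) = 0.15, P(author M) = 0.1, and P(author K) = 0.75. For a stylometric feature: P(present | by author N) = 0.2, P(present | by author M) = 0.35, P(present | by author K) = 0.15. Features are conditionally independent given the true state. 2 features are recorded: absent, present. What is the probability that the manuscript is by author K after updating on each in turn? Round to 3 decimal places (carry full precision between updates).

0.672

After 'absent': normaliser = 0.8·0.1500 + 0.65·0.1000 + 0.85·0.7500; P(author N) ≈ 0.1459, P(author M) ≈ 0.0790, P(author K) ≈ 0.7751
After 'present': normaliser = 0.2·0.1459 + 0.35·0.0790 + 0.15·0.7751; P(author N) ≈ 0.1686, P(author M) ≈ 0.1598, P(author K) ≈ 0.6716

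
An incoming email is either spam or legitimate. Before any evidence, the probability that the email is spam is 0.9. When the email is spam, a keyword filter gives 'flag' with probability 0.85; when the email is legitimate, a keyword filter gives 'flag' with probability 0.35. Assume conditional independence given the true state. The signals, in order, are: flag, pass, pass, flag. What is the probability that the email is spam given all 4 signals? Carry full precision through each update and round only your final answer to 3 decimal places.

After 'flag': P(spam) = 0.85·0.9000 / (0.85·0.9000 + 0.35·0.1000) ≈ 0.9563
After 'pass': P(spam) = 0.15·0.9563 / (0.15·0.9563 + 0.65·0.0437) ≈ 0.8345
After 'pass': P(spam) = 0.15·0.8345 / (0.15·0.8345 + 0.65·0.1655) ≈ 0.5379
After 'flag': P(spam) = 0.85·0.5379 / (0.85·0.5379 + 0.35·0.4621) ≈ 0.7387

0.739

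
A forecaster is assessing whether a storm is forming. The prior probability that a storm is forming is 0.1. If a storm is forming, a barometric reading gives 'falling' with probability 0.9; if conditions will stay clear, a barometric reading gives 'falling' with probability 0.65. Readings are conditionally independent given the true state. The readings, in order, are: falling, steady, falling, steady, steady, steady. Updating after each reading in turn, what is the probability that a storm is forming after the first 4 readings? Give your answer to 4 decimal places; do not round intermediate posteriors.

Apply Bayes' rule sequentially, carrying P(storm) forward.
After 'falling': P(storm) = 0.9·0.1000 / (0.9·0.1000 + 0.65·0.9000) ≈ 0.1333
After 'steady': P(storm) = 0.1·0.1333 / (0.1·0.1333 + 0.35·0.8667) ≈ 0.0421
After 'falling': P(storm) = 0.9·0.0421 / (0.9·0.0421 + 0.65·0.9579) ≈ 0.0574
After 'steady': P(storm) = 0.1·0.0574 / (0.1·0.0574 + 0.35·0.9426) ≈ 0.0171

0.0171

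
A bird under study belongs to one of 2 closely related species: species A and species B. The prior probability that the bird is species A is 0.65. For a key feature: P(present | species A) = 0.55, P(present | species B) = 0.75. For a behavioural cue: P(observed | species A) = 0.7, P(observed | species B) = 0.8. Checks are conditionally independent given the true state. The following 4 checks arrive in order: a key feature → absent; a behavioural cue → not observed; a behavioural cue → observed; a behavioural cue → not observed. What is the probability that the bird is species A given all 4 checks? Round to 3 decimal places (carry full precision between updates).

Each posterior becomes the prior for the next update.
After a key feature='absent': P(species A) = 0.45·0.6500 / (0.45·0.6500 + 0.25·0.3500) ≈ 0.7697
After a behavioural cue='not observed': P(species A) = 0.3·0.7697 / (0.3·0.7697 + 0.2·0.2303) ≈ 0.8337
After a behavioural cue='observed': P(species A) = 0.7·0.8337 / (0.7·0.8337 + 0.8·0.1663) ≈ 0.8144
After a behavioural cue='not observed': P(species A) = 0.3·0.8144 / (0.3·0.8144 + 0.2·0.1856) ≈ 0.8681

0.868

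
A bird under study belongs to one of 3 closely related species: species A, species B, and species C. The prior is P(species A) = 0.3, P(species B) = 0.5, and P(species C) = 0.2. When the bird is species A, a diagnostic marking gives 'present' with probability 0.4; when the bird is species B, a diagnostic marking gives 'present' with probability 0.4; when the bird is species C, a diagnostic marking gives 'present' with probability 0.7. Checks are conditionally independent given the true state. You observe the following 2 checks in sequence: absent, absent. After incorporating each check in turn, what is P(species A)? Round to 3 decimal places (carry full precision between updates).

After 'absent': normaliser = 0.6·0.3000 + 0.6·0.5000 + 0.3·0.2000; P(species A) ≈ 0.3333, P(species B) ≈ 0.5556, P(species C) ≈ 0.1111
After 'absent': normaliser = 0.6·0.3333 + 0.6·0.5556 + 0.3·0.1111; P(species A) ≈ 0.3529, P(species B) ≈ 0.5882, P(species C) ≈ 0.0588

0.353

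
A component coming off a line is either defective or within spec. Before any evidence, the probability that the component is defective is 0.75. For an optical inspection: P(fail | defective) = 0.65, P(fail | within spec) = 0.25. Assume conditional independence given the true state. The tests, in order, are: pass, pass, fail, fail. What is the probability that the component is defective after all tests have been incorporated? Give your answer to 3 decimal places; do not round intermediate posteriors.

After 'pass': P(defective) = 0.35·0.7500 / (0.35·0.7500 + 0.75·0.2500) ≈ 0.5833
After 'pass': P(defective) = 0.35·0.5833 / (0.35·0.5833 + 0.75·0.4167) ≈ 0.3952
After 'fail': P(defective) = 0.65·0.3952 / (0.65·0.3952 + 0.25·0.6048) ≈ 0.6294
After 'fail': P(defective) = 0.65·0.6294 / (0.65·0.6294 + 0.25·0.3706) ≈ 0.8154

0.815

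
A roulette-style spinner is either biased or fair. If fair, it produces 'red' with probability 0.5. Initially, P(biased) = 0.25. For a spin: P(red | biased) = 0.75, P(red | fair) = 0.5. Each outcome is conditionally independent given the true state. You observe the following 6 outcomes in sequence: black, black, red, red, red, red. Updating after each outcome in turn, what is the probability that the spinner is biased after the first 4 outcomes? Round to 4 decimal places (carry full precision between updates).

After 'black': P(biased) = 0.25·0.2500 / (0.25·0.2500 + 0.5·0.7500) ≈ 0.1429
After 'black': P(biased) = 0.25·0.1429 / (0.25·0.1429 + 0.5·0.8571) ≈ 0.0769
After 'red': P(biased) = 0.75·0.0769 / (0.75·0.0769 + 0.5·0.9231) ≈ 0.1111
After 'red': P(biased) = 0.75·0.1111 / (0.75·0.1111 + 0.5·0.8889) ≈ 0.1579

0.1579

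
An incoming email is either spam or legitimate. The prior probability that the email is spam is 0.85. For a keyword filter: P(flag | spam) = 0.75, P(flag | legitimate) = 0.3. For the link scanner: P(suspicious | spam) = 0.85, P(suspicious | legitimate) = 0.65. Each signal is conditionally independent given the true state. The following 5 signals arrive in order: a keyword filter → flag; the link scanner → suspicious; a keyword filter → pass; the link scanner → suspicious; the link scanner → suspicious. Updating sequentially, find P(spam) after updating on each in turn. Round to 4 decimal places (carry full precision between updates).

0.9188

After a keyword filter='flag': P(spam) = 0.75·0.8500 / (0.75·0.8500 + 0.3·0.1500) ≈ 0.9341
After the link scanner='suspicious': P(spam) = 0.85·0.9341 / (0.85·0.9341 + 0.65·0.0659) ≈ 0.9488
After a keyword filter='pass': P(spam) = 0.25·0.9488 / (0.25·0.9488 + 0.7·0.0512) ≈ 0.8687
After the link scanner='suspicious': P(spam) = 0.85·0.8687 / (0.85·0.8687 + 0.65·0.1313) ≈ 0.8964
After the link scanner='suspicious': P(spam) = 0.85·0.8964 / (0.85·0.8964 + 0.65·0.1036) ≈ 0.9188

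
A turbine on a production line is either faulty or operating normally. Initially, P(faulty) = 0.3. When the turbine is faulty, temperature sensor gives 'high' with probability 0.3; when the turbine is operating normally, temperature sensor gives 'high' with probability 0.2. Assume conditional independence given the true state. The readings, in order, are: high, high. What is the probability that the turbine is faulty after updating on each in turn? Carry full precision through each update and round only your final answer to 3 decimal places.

Apply Bayes' rule sequentially, carrying P(faulty) forward.
After 'high': P(faulty) = 0.3·0.3000 / (0.3·0.3000 + 0.2·0.7000) ≈ 0.3913
After 'high': P(faulty) = 0.3·0.3913 / (0.3·0.3913 + 0.2·0.6087) ≈ 0.4909

0.491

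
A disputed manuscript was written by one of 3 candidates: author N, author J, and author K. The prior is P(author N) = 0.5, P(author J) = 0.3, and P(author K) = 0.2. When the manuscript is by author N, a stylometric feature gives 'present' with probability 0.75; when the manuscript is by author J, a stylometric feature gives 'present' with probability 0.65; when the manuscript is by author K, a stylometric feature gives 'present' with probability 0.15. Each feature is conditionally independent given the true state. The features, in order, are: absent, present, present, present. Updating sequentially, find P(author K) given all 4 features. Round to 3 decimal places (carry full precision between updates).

Each posterior becomes the prior for the next update.
After 'absent': normaliser = 0.25·0.5000 + 0.35·0.3000 + 0.85·0.2000; P(author N) ≈ 0.3125, P(author J) ≈ 0.2625, P(author K) ≈ 0.4250
After 'present': normaliser = 0.75·0.3125 + 0.65·0.2625 + 0.15·0.4250; P(author N) ≈ 0.5000, P(author J) ≈ 0.3640, P(author K) ≈ 0.1360
After 'present': normaliser = 0.75·0.5000 + 0.65·0.3640 + 0.15·0.1360; P(author N) ≈ 0.5934, P(author J) ≈ 0.3744, P(author K) ≈ 0.0323
After 'present': normaliser = 0.75·0.5934 + 0.65·0.3744 + 0.15·0.0323; P(author N) ≈ 0.6420, P(author J) ≈ 0.3510, P(author K) ≈ 0.0070

0.007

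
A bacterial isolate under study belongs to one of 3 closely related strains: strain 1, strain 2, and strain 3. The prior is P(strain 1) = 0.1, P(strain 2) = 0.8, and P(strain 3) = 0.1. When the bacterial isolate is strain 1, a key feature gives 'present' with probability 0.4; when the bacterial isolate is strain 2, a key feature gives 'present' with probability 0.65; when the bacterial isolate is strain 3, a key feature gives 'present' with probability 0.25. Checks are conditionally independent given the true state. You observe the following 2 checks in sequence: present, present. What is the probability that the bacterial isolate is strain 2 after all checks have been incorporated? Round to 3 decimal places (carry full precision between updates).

0.938

After 'present': normaliser = 0.4·0.1000 + 0.65·0.8000 + 0.25·0.1000; P(strain 1) ≈ 0.0684, P(strain 2) ≈ 0.8889, P(strain 3) ≈ 0.0427
After 'present': normaliser = 0.4·0.0684 + 0.65·0.8889 + 0.25·0.0427; P(strain 1) ≈ 0.0444, P(strain 2) ≈ 0.9382, P(strain 3) ≈ 0.0173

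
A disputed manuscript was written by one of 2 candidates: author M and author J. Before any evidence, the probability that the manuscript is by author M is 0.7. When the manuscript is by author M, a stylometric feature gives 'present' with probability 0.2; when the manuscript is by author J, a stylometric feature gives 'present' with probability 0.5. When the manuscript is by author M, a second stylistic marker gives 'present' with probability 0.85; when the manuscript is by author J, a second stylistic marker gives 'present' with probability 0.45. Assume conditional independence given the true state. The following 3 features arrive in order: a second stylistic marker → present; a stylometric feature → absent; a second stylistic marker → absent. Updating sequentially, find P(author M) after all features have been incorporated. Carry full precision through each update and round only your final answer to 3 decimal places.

Each posterior becomes the prior for the next update.
After a second stylistic marker='present': P(author M) = 0.85·0.7000 / (0.85·0.7000 + 0.45·0.3000) ≈ 0.8151
After a stylometric feature='absent': P(author M) = 0.8·0.8151 / (0.8·0.8151 + 0.5·0.1849) ≈ 0.8758
After a second stylistic marker='absent': P(author M) = 0.15·0.8758 / (0.15·0.8758 + 0.55·0.1242) ≈ 0.6579

0.658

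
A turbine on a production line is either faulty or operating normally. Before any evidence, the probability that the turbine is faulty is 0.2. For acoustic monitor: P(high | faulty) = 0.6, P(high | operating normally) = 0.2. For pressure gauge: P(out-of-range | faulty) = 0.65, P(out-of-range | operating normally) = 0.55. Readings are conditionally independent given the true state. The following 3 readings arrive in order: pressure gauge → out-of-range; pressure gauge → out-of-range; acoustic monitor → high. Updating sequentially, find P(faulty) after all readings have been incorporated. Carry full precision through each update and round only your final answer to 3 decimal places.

Apply Bayes' rule sequentially, carrying P(faulty) forward.
After pressure gauge='out-of-range': P(faulty) = 0.65·0.2000 / (0.65·0.2000 + 0.55·0.8000) ≈ 0.2281
After pressure gauge='out-of-range': P(faulty) = 0.65·0.2281 / (0.65·0.2281 + 0.55·0.7719) ≈ 0.2588
After acoustic monitor='high': P(faulty) = 0.6·0.2588 / (0.6·0.2588 + 0.2·0.7412) ≈ 0.5116

0.512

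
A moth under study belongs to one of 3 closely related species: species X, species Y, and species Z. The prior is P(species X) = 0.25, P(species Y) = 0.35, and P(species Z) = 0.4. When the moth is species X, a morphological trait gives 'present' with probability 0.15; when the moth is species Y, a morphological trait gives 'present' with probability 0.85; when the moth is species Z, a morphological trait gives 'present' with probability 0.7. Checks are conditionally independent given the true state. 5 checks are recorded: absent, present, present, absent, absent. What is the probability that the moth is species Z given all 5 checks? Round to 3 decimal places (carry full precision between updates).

After 'absent': normaliser = 0.85·0.2500 + 0.15·0.3500 + 0.3·0.4000; P(species X) ≈ 0.5519, P(species Y) ≈ 0.1364, P(species Z) ≈ 0.3117
After 'present': normaliser = 0.15·0.5519 + 0.85·0.1364 + 0.7·0.3117; P(species X) ≈ 0.1986, P(species Y) ≈ 0.2780, P(species Z) ≈ 0.5234
After 'present': normaliser = 0.15·0.1986 + 0.85·0.2780 + 0.7·0.5234; P(species X) ≈ 0.0471, P(species Y) ≈ 0.3737, P(species Z) ≈ 0.5792
After 'absent': normaliser = 0.85·0.0471 + 0.15·0.3737 + 0.3·0.5792; P(species X) ≈ 0.1484, P(species Y) ≈ 0.2077, P(species Z) ≈ 0.6439
After 'absent': normaliser = 0.85·0.1484 + 0.15·0.2077 + 0.3·0.6439; P(species X) ≈ 0.3598, P(species Y) ≈ 0.0889, P(species Z) ≈ 0.5513

0.551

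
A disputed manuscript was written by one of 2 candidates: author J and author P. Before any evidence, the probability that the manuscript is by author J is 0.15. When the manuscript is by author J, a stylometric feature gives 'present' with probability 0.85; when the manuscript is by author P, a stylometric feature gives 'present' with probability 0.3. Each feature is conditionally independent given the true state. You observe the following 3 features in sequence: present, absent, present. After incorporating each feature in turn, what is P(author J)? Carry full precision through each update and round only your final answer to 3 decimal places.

0.233

After 'present': P(author J) = 0.85·0.1500 / (0.85·0.1500 + 0.3·0.8500) ≈ 0.3333
After 'absent': P(author J) = 0.15·0.3333 / (0.15·0.3333 + 0.7·0.6667) ≈ 0.0968
After 'present': P(author J) = 0.85·0.0968 / (0.85·0.0968 + 0.3·0.9032) ≈ 0.2329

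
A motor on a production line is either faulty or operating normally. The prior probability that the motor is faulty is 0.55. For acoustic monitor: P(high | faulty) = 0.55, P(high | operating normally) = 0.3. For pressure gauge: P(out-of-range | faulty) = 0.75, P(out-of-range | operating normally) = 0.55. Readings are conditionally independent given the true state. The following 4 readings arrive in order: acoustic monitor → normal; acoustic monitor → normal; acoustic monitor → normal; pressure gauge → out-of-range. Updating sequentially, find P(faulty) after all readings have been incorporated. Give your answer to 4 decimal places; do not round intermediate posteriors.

0.3069

Each posterior becomes the prior for the next update.
After acoustic monitor='normal': P(faulty) = 0.45·0.5500 / (0.45·0.5500 + 0.7·0.4500) ≈ 0.4400
After acoustic monitor='normal': P(faulty) = 0.45·0.4400 / (0.45·0.4400 + 0.7·0.5600) ≈ 0.3356
After acoustic monitor='normal': P(faulty) = 0.45·0.3356 / (0.45·0.3356 + 0.7·0.6644) ≈ 0.2451
After pressure gauge='out-of-range': P(faulty) = 0.75·0.2451 / (0.75·0.2451 + 0.55·0.7549) ≈ 0.3069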